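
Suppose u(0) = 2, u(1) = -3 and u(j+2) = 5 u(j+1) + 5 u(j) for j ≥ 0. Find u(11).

-53290625

u(2) = 5*(-3) + 5*2 = -5
u(3) = 5*(-5) + 5*(-3) = -40
u(4) = 5*(-40) + 5*(-5) = -225
u(5) = 5*(-225) + 5*(-40) = -1325
u(6) = 5*(-1325) + 5*(-225) = -7750
u(7) = 5*(-7750) + 5*(-1325) = -45375
u(8) = 5*(-45375) + 5*(-7750) = -265625
u(9) = 5*(-265625) + 5*(-45375) = -1555000
u(10) = 5*(-1555000) + 5*(-265625) = -9103125
u(11) = 5*(-9103125) + 5*(-1555000) = -53290625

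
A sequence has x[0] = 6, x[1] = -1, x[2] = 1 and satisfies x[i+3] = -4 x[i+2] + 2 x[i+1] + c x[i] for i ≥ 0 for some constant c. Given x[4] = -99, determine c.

x[3] = -6 + 6c
x[4] = 26 - 25c
So 26 - 25c = -99, giving c = 5.

5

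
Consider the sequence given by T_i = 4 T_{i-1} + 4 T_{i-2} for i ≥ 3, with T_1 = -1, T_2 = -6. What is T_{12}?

T_3 = 4(-6) + 4(-1) = -28
T_4 = 4(-28) + 4(-6) = -136
T_5 = 4(-136) + 4(-28) = -656
T_6 = 4(-656) + 4(-136) = -3168
T_7 = 4(-3168) + 4(-656) = -15296
T_8 = 4(-15296) + 4(-3168) = -73856
T_9 = 4(-73856) + 4(-15296) = -356608
T_{10} = 4(-356608) + 4(-73856) = -1721856
T_{11} = 4(-1721856) + 4(-356608) = -8313856
T_{12} = 4(-8313856) + 4(-1721856) = -40142848

-40142848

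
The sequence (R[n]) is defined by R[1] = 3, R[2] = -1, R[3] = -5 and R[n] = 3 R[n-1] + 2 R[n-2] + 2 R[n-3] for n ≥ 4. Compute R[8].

-2263

R[4] = 3*(-5) + 2*(-1) + 2*3 = -11
R[5] = 3*(-11) + 2*(-5) + 2*(-1) = -45
R[6] = 3*(-45) + 2*(-11) + 2*(-5) = -167
R[7] = 3*(-167) + 2*(-45) + 2*(-11) = -613
R[8] = 3*(-613) + 2*(-167) + 2*(-45) = -2263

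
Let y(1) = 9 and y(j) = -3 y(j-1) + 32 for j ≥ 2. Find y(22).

The fixed point is 32/(1 + 3) = 8, so y(j) - 8 = -3(y(j-1) - 8).
Hence y(j) = 1·(-3)^{j-1} + 8.
y(22) = 1·(-3)^{21} + 8 = 1·-10460353203 + 8 = -10460353195.

-10460353195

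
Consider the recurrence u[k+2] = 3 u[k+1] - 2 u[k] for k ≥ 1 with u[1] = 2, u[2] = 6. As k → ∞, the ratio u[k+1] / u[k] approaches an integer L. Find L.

The characteristic equation is r^2 - 3r + 2 = 0, which factors as (r - 2)(r - 1) = 0.
So the roots are 2 and 1. Since |2| > |1| and the coefficient of 2^k is non-zero, the ratio tends to 2.

2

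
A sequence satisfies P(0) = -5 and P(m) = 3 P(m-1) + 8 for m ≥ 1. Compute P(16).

-43046725

The fixed point is 8/(1 - 3) = -4, so P(m) + 4 = 3(P(m-1) + 4).
Hence P(m) = -1·3^m - 4.
P(16) = -1·3^{16} - 4 = -1·43046721 - 4 = -43046725.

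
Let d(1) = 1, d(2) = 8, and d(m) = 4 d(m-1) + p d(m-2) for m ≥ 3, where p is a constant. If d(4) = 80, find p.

d(3) = 32 + p
d(4) = 128 + 12p
So 128 + 12p = 80, giving p = -4.

-4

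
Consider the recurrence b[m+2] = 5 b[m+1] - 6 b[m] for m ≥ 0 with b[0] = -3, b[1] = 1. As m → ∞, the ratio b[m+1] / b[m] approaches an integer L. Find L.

The characteristic equation is r^2 - 5r + 6 = 0, which factors as (r - 3)(r - 2) = 0.
So the roots are 3 and 2. Since |3| > |2| and the coefficient of 3^m is non-zero, the ratio tends to 3.

3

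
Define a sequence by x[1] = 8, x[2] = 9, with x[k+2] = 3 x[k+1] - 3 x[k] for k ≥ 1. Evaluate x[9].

-81

x[3] = 3·9 - 3·8 = 3
x[4] = 3·3 - 3·9 = -18
x[5] = 3·(-18) - 3·3 = -63
x[6] = 3·(-63) - 3·(-18) = -135
x[7] = 3·(-135) - 3·(-63) = -216
x[8] = 3·(-216) - 3·(-135) = -243
x[9] = 3·(-243) - 3·(-216) = -81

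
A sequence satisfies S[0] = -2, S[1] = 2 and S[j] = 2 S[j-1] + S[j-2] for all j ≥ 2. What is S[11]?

6726

S[2] = 2(2) + (-2) = 2
S[3] = 2(2) + 2 = 6
S[4] = 2(6) + 2 = 14
S[5] = 2(14) + 6 = 34
S[6] = 2(34) + 14 = 82
S[7] = 2(82) + 34 = 198
S[8] = 2(198) + 82 = 478
S[9] = 2(478) + 198 = 1154
S[10] = 2(1154) + 478 = 2786
S[11] = 2(2786) + 1154 = 6726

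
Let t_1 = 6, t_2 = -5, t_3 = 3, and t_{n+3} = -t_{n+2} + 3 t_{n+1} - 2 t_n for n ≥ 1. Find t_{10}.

t_4 = -3 + 3(-5) - 2(6) = -30
t_5 = -(-30) + 3(3) - 2(-5) = 49
t_6 = -49 + 3(-30) - 2(3) = -145
t_7 = -(-145) + 3(49) - 2(-30) = 352
t_8 = -352 + 3(-145) - 2(49) = -885
t_9 = -(-885) + 3(352) - 2(-145) = 2231
t_{10} = -2231 + 3(-885) - 2(352) = -5590

-5590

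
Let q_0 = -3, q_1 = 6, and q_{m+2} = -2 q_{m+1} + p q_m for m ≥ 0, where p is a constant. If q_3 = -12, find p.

q_2 = -12 - 3p
q_3 = 24 + 12p
So 24 + 12p = -12, giving p = -3.

-3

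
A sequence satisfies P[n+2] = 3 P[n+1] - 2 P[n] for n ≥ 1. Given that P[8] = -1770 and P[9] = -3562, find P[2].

Rearranging, P[n-2] = (P[n] - 3 P[n-1]) / -2.
P[7] = (-3562 - 3*(-1770)) / -2 = 1748/-2 = -874
P[6] = (-1770 - 3*(-874)) / -2 = 852/-2 = -426
P[5] = (-874 - 3*(-426)) / -2 = 404/-2 = -202
P[4] = (-426 - 3*(-202)) / -2 = 180/-2 = -90
P[3] = (-202 - 3*(-90)) / -2 = 68/-2 = -34
P[2] = (-90 - 3*(-34)) / -2 = 12/-2 = -6

-6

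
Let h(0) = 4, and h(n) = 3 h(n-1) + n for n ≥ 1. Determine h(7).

h(1) = 3(4) + 1 = 13
h(2) = 3(13) + 2 = 41
h(3) = 3(41) + 3 = 126
h(4) = 3(126) + 4 = 382
h(5) = 3(382) + 5 = 1151
h(6) = 3(1151) + 6 = 3459
h(7) = 3(3459) + 7 = 10384

10384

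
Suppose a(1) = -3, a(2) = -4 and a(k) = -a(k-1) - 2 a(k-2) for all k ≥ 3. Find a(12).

a(3) = -(-4) - 2·(-3) = 10
a(4) = -10 - 2·(-4) = -2
a(5) = -(-2) - 2·10 = -18
a(6) = -(-18) - 2·(-2) = 22
a(7) = -22 - 2·(-18) = 14
a(8) = -14 - 2·22 = -58
a(9) = -(-58) - 2·14 = 30
a(10) = -30 - 2·(-58) = 86
a(11) = -86 - 2·30 = -146
a(12) = -(-146) - 2·86 = -26

-26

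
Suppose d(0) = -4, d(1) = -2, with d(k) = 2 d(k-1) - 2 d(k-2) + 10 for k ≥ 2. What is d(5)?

d(2) = 2·(-2) - 2·(-4) + 10 = 14
d(3) = 2·14 - 2·(-2) + 10 = 42
d(4) = 2·42 - 2·14 + 10 = 66
d(5) = 2·66 - 2·42 + 10 = 58

58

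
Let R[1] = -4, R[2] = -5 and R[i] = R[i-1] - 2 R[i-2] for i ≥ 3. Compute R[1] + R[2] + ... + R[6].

R[3] = (-5) - 2(-4) = 3
R[4] = 3 - 2(-5) = 13
R[5] = 13 - 2(3) = 7
R[6] = 7 - 2(13) = -19
Sum = (-4) + (-5) + 3 + 13 + 7 + (-19) = -5

-5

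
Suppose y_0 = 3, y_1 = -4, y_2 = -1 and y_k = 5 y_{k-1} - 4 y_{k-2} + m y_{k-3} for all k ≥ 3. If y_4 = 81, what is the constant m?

y_3 = 11 + 3m
y_4 = 59 + 11m
So 59 + 11m = 81, giving m = 2.

2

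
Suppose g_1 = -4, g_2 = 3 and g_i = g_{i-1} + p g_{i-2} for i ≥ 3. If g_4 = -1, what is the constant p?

4

g_3 = 3 - 4p
g_4 = 3 - p
So 3 - p = -1, giving p = 4.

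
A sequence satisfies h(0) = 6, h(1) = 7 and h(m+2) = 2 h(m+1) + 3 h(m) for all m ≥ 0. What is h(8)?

h(2) = 2*7 + 3*6 = 32
h(3) = 2*32 + 3*7 = 85
h(4) = 2*85 + 3*32 = 266
h(5) = 2*266 + 3*85 = 787
h(6) = 2*787 + 3*266 = 2372
h(7) = 2*2372 + 3*787 = 7105
h(8) = 2*7105 + 3*2372 = 21326

21326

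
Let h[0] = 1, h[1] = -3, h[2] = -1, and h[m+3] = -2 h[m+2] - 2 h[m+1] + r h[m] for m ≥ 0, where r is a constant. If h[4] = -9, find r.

-1

h[3] = 8 + r
h[4] = -14 - 5r
So -14 - 5r = -9, giving r = -1.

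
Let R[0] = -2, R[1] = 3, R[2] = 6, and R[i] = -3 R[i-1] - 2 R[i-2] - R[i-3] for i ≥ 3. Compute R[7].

R[3] = -3*6 - 2*3 - (-2) = -22
R[4] = -3*(-22) - 2*6 - 3 = 51
R[5] = -3*51 - 2*(-22) - 6 = -115
R[6] = -3*(-115) - 2*51 - (-22) = 265
R[7] = -3*265 - 2*(-115) - 51 = -616

-616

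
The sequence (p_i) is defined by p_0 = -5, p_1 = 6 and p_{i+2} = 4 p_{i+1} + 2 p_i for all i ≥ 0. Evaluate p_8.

p_2 = 4(6) + 2(-5) = 14
p_3 = 4(14) + 2(6) = 68
p_4 = 4(68) + 2(14) = 300
p_5 = 4(300) + 2(68) = 1336
p_6 = 4(1336) + 2(300) = 5944
p_7 = 4(5944) + 2(1336) = 26448
p_8 = 4(26448) + 2(5944) = 117680

117680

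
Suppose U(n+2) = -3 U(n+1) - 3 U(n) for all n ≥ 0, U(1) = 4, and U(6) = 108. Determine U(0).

-4

Let U(0) = z.
U(2) = -12 - 3z
U(3) = 24 + 9z
U(4) = -36 - 18z
U(5) = 36 + 27z
U(6) = -27z
So -27z = 108, giving z = -4.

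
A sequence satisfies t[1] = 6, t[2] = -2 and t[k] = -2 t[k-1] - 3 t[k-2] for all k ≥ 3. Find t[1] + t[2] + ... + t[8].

-80

t[3] = -2(-2) - 3(6) = -14
t[4] = -2(-14) - 3(-2) = 34
t[5] = -2(34) - 3(-14) = -26
t[6] = -2(-26) - 3(34) = -50
t[7] = -2(-50) - 3(-26) = 178
t[8] = -2(178) - 3(-50) = -206
Sum = 6 + (-2) + (-14) + 34 + (-26) + (-50) + 178 + (-206) = -80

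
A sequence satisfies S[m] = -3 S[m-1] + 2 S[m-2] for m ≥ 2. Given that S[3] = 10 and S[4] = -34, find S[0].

Rearranging, S[m-2] = (S[m] + 3 S[m-1]) / 2.
S[2] = (-34 + 3·10) / 2 = -4/2 = -2
S[1] = (10 + 3·(-2)) / 2 = 4/2 = 2
S[0] = (-2 + 3·2) / 2 = 4/2 = 2

2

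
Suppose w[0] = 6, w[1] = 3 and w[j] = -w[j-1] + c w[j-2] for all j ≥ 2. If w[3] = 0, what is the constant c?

w[2] = -3 + 6c
w[3] = 3 - 3c
So 3 - 3c = 0, giving c = 1.

1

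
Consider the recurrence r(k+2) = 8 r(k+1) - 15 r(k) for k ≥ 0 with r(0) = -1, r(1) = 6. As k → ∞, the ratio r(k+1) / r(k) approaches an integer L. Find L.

The characteristic equation is r^2 - 8r + 15 = 0, which factors as (r - 5)(r - 3) = 0.
So the roots are 5 and 3. Since |5| > |3| and the coefficient of 5^k is non-zero, the ratio tends to 5.

5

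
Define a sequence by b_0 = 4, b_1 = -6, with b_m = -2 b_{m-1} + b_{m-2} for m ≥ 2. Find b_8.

b_2 = -2·(-6) + 4 = 16
b_3 = -2·16 + (-6) = -38
b_4 = -2·(-38) + 16 = 92
b_5 = -2·92 + (-38) = -222
b_6 = -2·(-222) + 92 = 536
b_7 = -2·536 + (-222) = -1294
b_8 = -2·(-1294) + 536 = 3124

3124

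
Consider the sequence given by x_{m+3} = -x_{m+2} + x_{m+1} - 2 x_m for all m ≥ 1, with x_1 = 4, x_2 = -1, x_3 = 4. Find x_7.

x_4 = -4 + (-1) - 2·4 = -13
x_5 = -(-13) + 4 - 2·(-1) = 19
x_6 = -19 + (-13) - 2·4 = -40
x_7 = -(-40) + 19 - 2·(-13) = 85

85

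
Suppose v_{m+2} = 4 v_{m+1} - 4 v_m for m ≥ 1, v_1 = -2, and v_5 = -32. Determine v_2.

-4

Let v_2 = x.
v_3 = 8 + 4x
v_4 = 32 + 12x
v_5 = 96 + 32x
So 96 + 32x = -32, giving x = -4.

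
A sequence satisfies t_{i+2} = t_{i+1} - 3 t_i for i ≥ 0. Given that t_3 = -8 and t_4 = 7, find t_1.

1

Rearranging, t_{i-2} = (t_i - t_{i-1}) / -3.
t_2 = (7 - (-8)) / -3 = 15/-3 = -5
t_1 = (-8 - (-5)) / -3 = -3/-3 = 1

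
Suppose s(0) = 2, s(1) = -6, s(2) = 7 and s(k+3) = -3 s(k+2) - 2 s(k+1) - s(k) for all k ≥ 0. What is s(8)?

s(3) = -3·7 - 2·(-6) - 2 = -11
s(4) = -3·(-11) - 2·7 - (-6) = 25
s(5) = -3·25 - 2·(-11) - 7 = -60
s(6) = -3·(-60) - 2·25 - (-11) = 141
s(7) = -3·141 - 2·(-60) - 25 = -328
s(8) = -3·(-328) - 2·141 - (-60) = 762

762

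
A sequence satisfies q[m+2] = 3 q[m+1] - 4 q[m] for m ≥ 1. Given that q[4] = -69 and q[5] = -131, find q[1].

Rearranging, q[m-2] = (q[m] - 3 q[m-1]) / -4.
q[3] = (-131 - 3*(-69)) / -4 = 76/-4 = -19
q[2] = (-69 - 3*(-19)) / -4 = -12/-4 = 3
q[1] = (-19 - 3*3) / -4 = -28/-4 = 7

7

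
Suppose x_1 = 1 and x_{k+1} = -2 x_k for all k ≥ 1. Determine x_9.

256

x_2 = -2·1 = -2
x_3 = -2·(-2) = 4
x_4 = -2·4 = -8
x_5 = -2·(-8) = 16
x_6 = -2·16 = -32
x_7 = -2·(-32) = 64
x_8 = -2·64 = -128
x_9 = -2·(-128) = 256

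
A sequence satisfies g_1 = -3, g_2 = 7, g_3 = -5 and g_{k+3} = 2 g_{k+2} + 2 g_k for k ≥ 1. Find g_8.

g_4 = 2·(-5) + 2·(-3) = -16
g_5 = 2·(-16) + 2·7 = -18
g_6 = 2·(-18) + 2·(-5) = -46
g_7 = 2·(-46) + 2·(-16) = -124
g_8 = 2·(-124) + 2·(-18) = -284

-284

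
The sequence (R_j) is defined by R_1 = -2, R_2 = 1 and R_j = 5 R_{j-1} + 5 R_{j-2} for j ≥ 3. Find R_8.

R_3 = 5·1 + 5·(-2) = -5
R_4 = 5·(-5) + 5·1 = -20
R_5 = 5·(-20) + 5·(-5) = -125
R_6 = 5·(-125) + 5·(-20) = -725
R_7 = 5·(-725) + 5·(-125) = -4250
R_8 = 5·(-4250) + 5·(-725) = -24875

-24875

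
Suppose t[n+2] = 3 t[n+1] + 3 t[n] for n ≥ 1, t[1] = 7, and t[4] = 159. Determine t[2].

Let t[2] = w.
t[3] = 21 + 3w
t[4] = 63 + 12w
So 63 + 12w = 159, giving w = 8.

8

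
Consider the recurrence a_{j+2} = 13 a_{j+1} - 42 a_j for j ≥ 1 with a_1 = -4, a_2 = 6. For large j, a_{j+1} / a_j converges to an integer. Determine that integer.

7

The characteristic equation is r^2 - 13r + 42 = 0, which factors as (r - 7)(r - 6) = 0.
So the roots are 7 and 6. Since |7| > |6| and the coefficient of 7^j is non-zero, the ratio tends to 7.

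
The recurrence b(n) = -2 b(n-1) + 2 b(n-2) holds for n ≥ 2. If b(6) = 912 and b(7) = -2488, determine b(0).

9

Rearranging, b(n-2) = (b(n) + 2 b(n-1)) / 2.
b(5) = (-2488 + 2*912) / 2 = -664/2 = -332
b(4) = (912 + 2*(-332)) / 2 = 248/2 = 124
b(3) = (-332 + 2*124) / 2 = -84/2 = -42
b(2) = (124 + 2*(-42)) / 2 = 40/2 = 20
b(1) = (-42 + 2*20) / 2 = -2/2 = -1
b(0) = (20 + 2*(-1)) / 2 = 18/2 = 9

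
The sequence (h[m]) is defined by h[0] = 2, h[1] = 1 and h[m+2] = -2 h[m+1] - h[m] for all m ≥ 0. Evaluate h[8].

h[2] = -2(1) - 2 = -4
h[3] = -2(-4) - 1 = 7
h[4] = -2(7) - (-4) = -10
h[5] = -2(-10) - 7 = 13
h[6] = -2(13) - (-10) = -16
h[7] = -2(-16) - 13 = 19
h[8] = -2(19) - (-16) = -22

-22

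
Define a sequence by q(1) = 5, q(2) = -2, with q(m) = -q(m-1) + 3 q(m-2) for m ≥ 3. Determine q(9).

q(3) = -(-2) + 3*5 = 17
q(4) = -17 + 3*(-2) = -23
q(5) = -(-23) + 3*17 = 74
q(6) = -74 + 3*(-23) = -143
q(7) = -(-143) + 3*74 = 365
q(8) = -365 + 3*(-143) = -794
q(9) = -(-794) + 3*365 = 1889

1889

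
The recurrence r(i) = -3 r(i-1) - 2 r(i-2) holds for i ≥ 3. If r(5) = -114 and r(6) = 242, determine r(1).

Rearranging, r(i-2) = (r(i) + 3 r(i-1)) / -2.
r(4) = (242 + 3·(-114)) / -2 = -100/-2 = 50
r(3) = (-114 + 3·50) / -2 = 36/-2 = -18
r(2) = (50 + 3·(-18)) / -2 = -4/-2 = 2
r(1) = (-18 + 3·2) / -2 = -12/-2 = 6

6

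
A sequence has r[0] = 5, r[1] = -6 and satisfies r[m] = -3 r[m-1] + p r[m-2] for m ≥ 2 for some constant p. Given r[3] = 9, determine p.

r[2] = 18 + 5p
r[3] = -54 - 21p
So -54 - 21p = 9, giving p = -3.

-3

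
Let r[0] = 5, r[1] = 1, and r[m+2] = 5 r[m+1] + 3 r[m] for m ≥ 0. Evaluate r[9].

r[2] = 5·1 + 3·5 = 20
r[3] = 5·20 + 3·1 = 103
r[4] = 5·103 + 3·20 = 575
r[5] = 5·575 + 3·103 = 3184
r[6] = 5·3184 + 3·575 = 17645
r[7] = 5·17645 + 3·3184 = 97777
r[8] = 5·97777 + 3·17645 = 541820
r[9] = 5·541820 + 3·97777 = 3002431

3002431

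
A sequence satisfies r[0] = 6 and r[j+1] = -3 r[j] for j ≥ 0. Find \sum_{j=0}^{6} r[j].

r[1] = -3·6 = -18
r[2] = -3·(-18) = 54
r[3] = -3·54 = -162
r[4] = -3·(-162) = 486
r[5] = -3·486 = -1458
r[6] = -3·(-1458) = 4374
Sum = 6 + (-18) + 54 + (-162) + 486 + (-1458) + 4374 = 3282

3282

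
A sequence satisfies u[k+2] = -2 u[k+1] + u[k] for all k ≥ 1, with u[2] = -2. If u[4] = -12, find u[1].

Let u[1] = z.
u[3] = 4 + z
u[4] = -10 - 2z
So -10 - 2z = -12, giving z = 1.

1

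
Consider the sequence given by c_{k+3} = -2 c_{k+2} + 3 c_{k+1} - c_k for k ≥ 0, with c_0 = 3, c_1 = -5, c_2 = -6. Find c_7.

c_3 = -2(-6) + 3(-5) - 3 = -6
c_4 = -2(-6) + 3(-6) - (-5) = -1
c_5 = -2(-1) + 3(-6) - (-6) = -10
c_6 = -2(-10) + 3(-1) - (-6) = 23
c_7 = -2(23) + 3(-10) - (-1) = -75

-75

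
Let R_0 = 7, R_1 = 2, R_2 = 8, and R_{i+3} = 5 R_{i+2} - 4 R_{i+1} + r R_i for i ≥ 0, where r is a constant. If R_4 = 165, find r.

R_3 = 32 + 7r
R_4 = 128 + 37r
So 128 + 37r = 165, giving r = 1.

1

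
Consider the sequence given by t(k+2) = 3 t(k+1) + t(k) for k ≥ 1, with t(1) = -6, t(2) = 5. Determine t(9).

12501

t(3) = 3·5 + (-6) = 9
t(4) = 3·9 + 5 = 32
t(5) = 3·32 + 9 = 105
t(6) = 3·105 + 32 = 347
t(7) = 3·347 + 105 = 1146
t(8) = 3·1146 + 347 = 3785
t(9) = 3·3785 + 1146 = 12501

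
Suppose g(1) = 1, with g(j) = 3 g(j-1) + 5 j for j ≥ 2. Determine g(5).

571

g(2) = 3·1 + 10 = 13
g(3) = 3·13 + 15 = 54
g(4) = 3·54 + 20 = 182
g(5) = 3·182 + 25 = 571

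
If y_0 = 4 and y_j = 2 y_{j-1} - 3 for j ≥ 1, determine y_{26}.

The fixed point is -3/(1 - 2) = 3, so y_j - 3 = 2(y_{j-1} - 3).
Hence y_j = 1·2^j + 3.
y_{26} = 1·2^{26} + 3 = 1·67108864 + 3 = 67108867.

67108867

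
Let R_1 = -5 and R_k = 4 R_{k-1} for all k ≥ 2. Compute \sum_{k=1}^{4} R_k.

R_2 = 4·(-5) = -20
R_3 = 4·(-20) = -80
R_4 = 4·(-80) = -320
Sum = (-5) + (-20) + (-80) + (-320) = -425

-425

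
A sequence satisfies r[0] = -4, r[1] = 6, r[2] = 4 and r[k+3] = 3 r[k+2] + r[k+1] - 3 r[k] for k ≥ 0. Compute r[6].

724

r[3] = 3(4) + 6 - 3(-4) = 30
r[4] = 3(30) + 4 - 3(6) = 76
r[5] = 3(76) + 30 - 3(4) = 246
r[6] = 3(246) + 76 - 3(30) = 724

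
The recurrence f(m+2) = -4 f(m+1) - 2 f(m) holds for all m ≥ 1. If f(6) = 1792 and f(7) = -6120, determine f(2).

Rearranging, f(m-2) = (f(m) + 4 f(m-1)) / -2.
f(5) = (-6120 + 4(1792)) / -2 = 1048/-2 = -524
f(4) = (1792 + 4(-524)) / -2 = -304/-2 = 152
f(3) = (-524 + 4(152)) / -2 = 84/-2 = -42
f(2) = (152 + 4(-42)) / -2 = -16/-2 = 8

8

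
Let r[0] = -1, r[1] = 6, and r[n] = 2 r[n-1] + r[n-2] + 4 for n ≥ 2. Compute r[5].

r[2] = 2*6 + (-1) + 4 = 15
r[3] = 2*15 + 6 + 4 = 40
r[4] = 2*40 + 15 + 4 = 99
r[5] = 2*99 + 40 + 4 = 242

242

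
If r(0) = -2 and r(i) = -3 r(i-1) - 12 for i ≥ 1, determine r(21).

-10460353206

The fixed point is -12/(1 + 3) = -3, so r(i) + 3 = -3(r(i-1) + 3).
Hence r(i) = 1·(-3)^i - 3.
r(21) = 1·(-3)^{21} - 3 = 1·-10460353203 - 3 = -10460353206.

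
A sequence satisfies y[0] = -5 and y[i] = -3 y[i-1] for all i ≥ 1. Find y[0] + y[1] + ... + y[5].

910

y[1] = -3*(-5) = 15
y[2] = -3*15 = -45
y[3] = -3*(-45) = 135
y[4] = -3*135 = -405
y[5] = -3*(-405) = 1215
Sum = (-5) + 15 + (-45) + 135 + (-405) + 1215 = 910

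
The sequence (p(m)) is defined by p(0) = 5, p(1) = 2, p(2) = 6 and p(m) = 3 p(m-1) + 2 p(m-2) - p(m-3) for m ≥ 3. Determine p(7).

p(3) = 3(6) + 2(2) - 5 = 17
p(4) = 3(17) + 2(6) - 2 = 61
p(5) = 3(61) + 2(17) - 6 = 211
p(6) = 3(211) + 2(61) - 17 = 738
p(7) = 3(738) + 2(211) - 61 = 2575

2575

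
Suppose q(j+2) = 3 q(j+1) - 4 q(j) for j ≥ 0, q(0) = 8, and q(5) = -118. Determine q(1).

2

Let q(1) = v.
q(2) = -32 + 3v
q(3) = -96 + 5v
q(4) = -160 + 3v
q(5) = -96 - 11v
So -96 - 11v = -118, giving v = 2.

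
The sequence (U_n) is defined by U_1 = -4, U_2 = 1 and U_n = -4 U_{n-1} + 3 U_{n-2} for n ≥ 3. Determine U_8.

U_3 = -4(1) + 3(-4) = -16
U_4 = -4(-16) + 3(1) = 67
U_5 = -4(67) + 3(-16) = -316
U_6 = -4(-316) + 3(67) = 1465
U_7 = -4(1465) + 3(-316) = -6808
U_8 = -4(-6808) + 3(1465) = 31627

31627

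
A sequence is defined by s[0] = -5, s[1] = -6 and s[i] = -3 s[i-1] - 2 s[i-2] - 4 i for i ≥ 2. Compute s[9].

-4488

s[2] = -3*(-6) - 2*(-5) - 8 = 20
s[3] = -3*20 - 2*(-6) - 12 = -60
s[4] = -3*(-60) - 2*20 - 16 = 124
s[5] = -3*124 - 2*(-60) - 20 = -272
s[6] = -3*(-272) - 2*124 - 24 = 544
s[7] = -3*544 - 2*(-272) - 28 = -1116
s[8] = -3*(-1116) - 2*544 - 32 = 2228
s[9] = -3*2228 - 2*(-1116) - 36 = -4488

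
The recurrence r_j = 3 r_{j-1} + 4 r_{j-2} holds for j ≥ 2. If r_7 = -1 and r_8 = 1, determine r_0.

1

Rearranging, r_{j-2} = (r_j - 3 r_{j-1}) / 4.
r_6 = (1 - 3·(-1)) / 4 = 4/4 = 1
r_5 = (-1 - 3·1) / 4 = -4/4 = -1
r_4 = (1 - 3·(-1)) / 4 = 4/4 = 1
r_3 = (-1 - 3·1) / 4 = -4/4 = -1
r_2 = (1 - 3·(-1)) / 4 = 4/4 = 1
r_1 = (-1 - 3·1) / 4 = -4/4 = -1
r_0 = (1 - 3·(-1)) / 4 = 4/4 = 1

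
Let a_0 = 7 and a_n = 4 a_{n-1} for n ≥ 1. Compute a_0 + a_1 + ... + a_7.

152915

a_1 = 4(7) = 28
a_2 = 4(28) = 112
a_3 = 4(112) = 448
a_4 = 4(448) = 1792
a_5 = 4(1792) = 7168
a_6 = 4(7168) = 28672
a_7 = 4(28672) = 114688
Sum = 7 + 28 + 112 + 448 + 1792 + 7168 + 28672 + 114688 = 152915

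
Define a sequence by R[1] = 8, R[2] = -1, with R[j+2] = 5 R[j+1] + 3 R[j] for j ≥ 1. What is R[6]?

R[3] = 5(-1) + 3(8) = 19
R[4] = 5(19) + 3(-1) = 92
R[5] = 5(92) + 3(19) = 517
R[6] = 5(517) + 3(92) = 2861

2861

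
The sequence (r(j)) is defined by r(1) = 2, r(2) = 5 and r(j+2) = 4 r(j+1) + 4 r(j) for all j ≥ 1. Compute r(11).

8104960

r(3) = 4·5 + 4·2 = 28
r(4) = 4·28 + 4·5 = 132
r(5) = 4·132 + 4·28 = 640
r(6) = 4·640 + 4·132 = 3088
r(7) = 4·3088 + 4·640 = 14912
r(8) = 4·14912 + 4·3088 = 72000
r(9) = 4·72000 + 4·14912 = 347648
r(10) = 4·347648 + 4·72000 = 1678592
r(11) = 4·1678592 + 4·347648 = 8104960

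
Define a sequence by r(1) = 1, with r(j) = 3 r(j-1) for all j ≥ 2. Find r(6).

243

r(2) = 3(1) = 3
r(3) = 3(3) = 9
r(4) = 3(9) = 27
r(5) = 3(27) = 81
r(6) = 3(81) = 243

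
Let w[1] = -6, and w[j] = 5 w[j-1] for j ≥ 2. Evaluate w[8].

-468750

w[2] = 5*(-6) = -30
w[3] = 5*(-30) = -150
w[4] = 5*(-150) = -750
w[5] = 5*(-750) = -3750
w[6] = 5*(-3750) = -18750
w[7] = 5*(-18750) = -93750
w[8] = 5*(-93750) = -468750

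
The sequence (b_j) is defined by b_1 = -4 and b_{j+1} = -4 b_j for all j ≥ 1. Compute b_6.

4096

b_2 = -4(-4) = 16
b_3 = -4(16) = -64
b_4 = -4(-64) = 256
b_5 = -4(256) = -1024
b_6 = -4(-1024) = 4096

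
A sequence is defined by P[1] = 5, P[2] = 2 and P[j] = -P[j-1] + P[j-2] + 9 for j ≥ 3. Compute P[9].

104

P[3] = -2 + 5 + 9 = 12
P[4] = -12 + 2 + 9 = -1
P[5] = -(-1) + 12 + 9 = 22
P[6] = -22 + (-1) + 9 = -14
P[7] = -(-14) + 22 + 9 = 45
P[8] = -45 + (-14) + 9 = -50
P[9] = -(-50) + 45 + 9 = 104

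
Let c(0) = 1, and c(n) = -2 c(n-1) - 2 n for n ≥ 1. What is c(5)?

-50

c(1) = -2*1 - 2 = -4
c(2) = -2*(-4) - 4 = 4
c(3) = -2*4 - 6 = -14
c(4) = -2*(-14) - 8 = 20
c(5) = -2*20 - 10 = -50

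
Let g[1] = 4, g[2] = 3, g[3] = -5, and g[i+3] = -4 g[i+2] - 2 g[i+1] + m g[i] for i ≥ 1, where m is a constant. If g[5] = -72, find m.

g[4] = 14 + 4m
g[5] = -46 - 13m
So -46 - 13m = -72, giving m = 2.

2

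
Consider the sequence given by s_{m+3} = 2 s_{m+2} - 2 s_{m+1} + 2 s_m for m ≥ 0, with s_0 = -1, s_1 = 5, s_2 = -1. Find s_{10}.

-96

s_3 = 2·(-1) - 2·5 + 2·(-1) = -14
s_4 = 2·(-14) - 2·(-1) + 2·5 = -16
s_5 = 2·(-16) - 2·(-14) + 2·(-1) = -6
s_6 = 2·(-6) - 2·(-16) + 2·(-14) = -8
s_7 = 2·(-8) - 2·(-6) + 2·(-16) = -36
s_8 = 2·(-36) - 2·(-8) + 2·(-6) = -68
s_9 = 2·(-68) - 2·(-36) + 2·(-8) = -80
s_{10} = 2·(-80) - 2·(-68) + 2·(-36) = -96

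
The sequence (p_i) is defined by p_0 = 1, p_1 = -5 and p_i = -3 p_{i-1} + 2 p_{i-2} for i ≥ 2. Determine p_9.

-124373

p_2 = -3(-5) + 2(1) = 17
p_3 = -3(17) + 2(-5) = -61
p_4 = -3(-61) + 2(17) = 217
p_5 = -3(217) + 2(-61) = -773
p_6 = -3(-773) + 2(217) = 2753
p_7 = -3(2753) + 2(-773) = -9805
p_8 = -3(-9805) + 2(2753) = 34921
p_9 = -3(34921) + 2(-9805) = -124373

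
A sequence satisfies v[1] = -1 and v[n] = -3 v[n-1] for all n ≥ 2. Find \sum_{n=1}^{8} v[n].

v[2] = -3·(-1) = 3
v[3] = -3·3 = -9
v[4] = -3·(-9) = 27
v[5] = -3·27 = -81
v[6] = -3·(-81) = 243
v[7] = -3·243 = -729
v[8] = -3·(-729) = 2187
Sum = (-1) + 3 + (-9) + 27 + (-81) + 243 + (-729) + 2187 = 1640

1640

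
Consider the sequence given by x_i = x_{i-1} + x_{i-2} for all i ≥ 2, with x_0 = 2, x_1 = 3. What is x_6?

34

x_2 = 3 + 2 = 5
x_3 = 5 + 3 = 8
x_4 = 8 + 5 = 13
x_5 = 13 + 8 = 21
x_6 = 21 + 13 = 34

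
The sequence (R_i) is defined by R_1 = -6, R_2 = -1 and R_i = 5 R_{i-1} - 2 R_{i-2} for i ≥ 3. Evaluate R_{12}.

R_3 = 5·(-1) - 2·(-6) = 7
R_4 = 5·7 - 2·(-1) = 37
R_5 = 5·37 - 2·7 = 171
R_6 = 5·171 - 2·37 = 781
R_7 = 5·781 - 2·171 = 3563
R_8 = 5·3563 - 2·781 = 16253
R_9 = 5·16253 - 2·3563 = 74139
R_{10} = 5·74139 - 2·16253 = 338189
R_{11} = 5·338189 - 2·74139 = 1542667
R_{12} = 5·1542667 - 2·338189 = 7036957

7036957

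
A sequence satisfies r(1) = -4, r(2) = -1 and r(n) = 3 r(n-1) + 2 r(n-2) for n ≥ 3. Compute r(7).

r(3) = 3(-1) + 2(-4) = -11
r(4) = 3(-11) + 2(-1) = -35
r(5) = 3(-35) + 2(-11) = -127
r(6) = 3(-127) + 2(-35) = -451
r(7) = 3(-451) + 2(-127) = -1607

-1607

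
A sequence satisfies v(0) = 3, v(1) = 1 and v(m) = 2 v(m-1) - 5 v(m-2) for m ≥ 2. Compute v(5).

v(2) = 2*1 - 5*3 = -13
v(3) = 2*(-13) - 5*1 = -31
v(4) = 2*(-31) - 5*(-13) = 3
v(5) = 2*3 - 5*(-31) = 161

161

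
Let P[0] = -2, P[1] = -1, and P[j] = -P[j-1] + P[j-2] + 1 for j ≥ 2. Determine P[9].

-4

P[2] = -(-1) + (-2) + 1 = 0
P[3] = -0 + (-1) + 1 = 0
P[4] = -0 + 0 + 1 = 1
P[5] = -1 + 0 + 1 = 0
P[6] = -0 + 1 + 1 = 2
P[7] = -2 + 0 + 1 = -1
P[8] = -(-1) + 2 + 1 = 4
P[9] = -4 + (-1) + 1 = -4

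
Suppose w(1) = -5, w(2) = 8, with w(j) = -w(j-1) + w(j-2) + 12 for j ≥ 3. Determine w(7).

w(3) = -8 + (-5) + 12 = -1
w(4) = -(-1) + 8 + 12 = 21
w(5) = -21 + (-1) + 12 = -10
w(6) = -(-10) + 21 + 12 = 43
w(7) = -43 + (-10) + 12 = -41

-41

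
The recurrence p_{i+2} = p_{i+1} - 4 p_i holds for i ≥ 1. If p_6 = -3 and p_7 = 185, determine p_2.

5

Rearranging, p_{i-2} = (p_i - p_{i-1}) / -4.
p_5 = (185 - (-3)) / -4 = 188/-4 = -47
p_4 = (-3 - (-47)) / -4 = 44/-4 = -11
p_3 = (-47 - (-11)) / -4 = -36/-4 = 9
p_2 = (-11 - 9) / -4 = -20/-4 = 5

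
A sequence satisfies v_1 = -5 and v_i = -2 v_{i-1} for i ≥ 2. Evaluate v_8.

v_2 = -2*(-5) = 10
v_3 = -2*10 = -20
v_4 = -2*(-20) = 40
v_5 = -2*40 = -80
v_6 = -2*(-80) = 160
v_7 = -2*160 = -320
v_8 = -2*(-320) = 640

640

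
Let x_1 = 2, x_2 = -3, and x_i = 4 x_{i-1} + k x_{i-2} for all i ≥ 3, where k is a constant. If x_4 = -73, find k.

-5

x_3 = -12 + 2k
x_4 = -48 + 5k
So -48 + 5k = -73, giving k = -5.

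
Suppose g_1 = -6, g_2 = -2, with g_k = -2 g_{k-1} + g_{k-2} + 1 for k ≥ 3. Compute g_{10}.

190

g_3 = -2*(-2) + (-6) + 1 = -1
g_4 = -2*(-1) + (-2) + 1 = 1
g_5 = -2*1 + (-1) + 1 = -2
g_6 = -2*(-2) + 1 + 1 = 6
g_7 = -2*6 + (-2) + 1 = -13
g_8 = -2*(-13) + 6 + 1 = 33
g_9 = -2*33 + (-13) + 1 = -78
g_{10} = -2*(-78) + 33 + 1 = 190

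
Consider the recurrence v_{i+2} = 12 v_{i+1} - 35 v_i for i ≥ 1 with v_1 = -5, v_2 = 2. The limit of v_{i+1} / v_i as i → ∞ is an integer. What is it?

The characteristic equation is r^2 - 12r + 35 = 0, which factors as (r - 7)(r - 5) = 0.
So the roots are 7 and 5. Since |7| > |5| and the coefficient of 7^i is non-zero, the ratio tends to 7.

7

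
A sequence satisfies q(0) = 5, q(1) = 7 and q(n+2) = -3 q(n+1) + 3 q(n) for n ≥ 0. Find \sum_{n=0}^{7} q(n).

q(2) = -3(7) + 3(5) = -6
q(3) = -3(-6) + 3(7) = 39
q(4) = -3(39) + 3(-6) = -135
q(5) = -3(-135) + 3(39) = 522
q(6) = -3(522) + 3(-135) = -1971
q(7) = -3(-1971) + 3(522) = 7479
Sum = 5 + 7 + (-6) + 39 + (-135) + 522 + (-1971) + 7479 = 5940

5940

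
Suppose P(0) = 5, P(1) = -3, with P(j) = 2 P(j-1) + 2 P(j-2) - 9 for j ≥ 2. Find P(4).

P(2) = 2(-3) + 2(5) - 9 = -5
P(3) = 2(-5) + 2(-3) - 9 = -25
P(4) = 2(-25) + 2(-5) - 9 = -69

-69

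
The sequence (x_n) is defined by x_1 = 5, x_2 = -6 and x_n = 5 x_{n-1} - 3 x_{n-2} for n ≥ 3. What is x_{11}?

-5722740

x_3 = 5(-6) - 3(5) = -45
x_4 = 5(-45) - 3(-6) = -207
x_5 = 5(-207) - 3(-45) = -900
x_6 = 5(-900) - 3(-207) = -3879
x_7 = 5(-3879) - 3(-900) = -16695
x_8 = 5(-16695) - 3(-3879) = -71838
x_9 = 5(-71838) - 3(-16695) = -309105
x_{10} = 5(-309105) - 3(-71838) = -1330011
x_{11} = 5(-1330011) - 3(-309105) = -5722740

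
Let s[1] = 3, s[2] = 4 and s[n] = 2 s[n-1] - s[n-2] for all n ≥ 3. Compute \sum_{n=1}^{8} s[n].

s[3] = 2*4 - 3 = 5
s[4] = 2*5 - 4 = 6
s[5] = 2*6 - 5 = 7
s[6] = 2*7 - 6 = 8
s[7] = 2*8 - 7 = 9
s[8] = 2*9 - 8 = 10
Sum = 3 + 4 + 5 + 6 + 7 + 8 + 9 + 10 = 52

52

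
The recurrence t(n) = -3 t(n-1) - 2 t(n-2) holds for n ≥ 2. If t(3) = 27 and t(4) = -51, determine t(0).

Rearranging, t(n-2) = (t(n) + 3 t(n-1)) / -2.
t(2) = (-51 + 3(27)) / -2 = 30/-2 = -15
t(1) = (27 + 3(-15)) / -2 = -18/-2 = 9
t(0) = (-15 + 3(9)) / -2 = 12/-2 = -6

-6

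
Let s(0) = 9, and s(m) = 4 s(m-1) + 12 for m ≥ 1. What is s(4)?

s(1) = 4(9) + 12 = 48
s(2) = 4(48) + 12 = 204
s(3) = 4(204) + 12 = 828
s(4) = 4(828) + 12 = 3324

3324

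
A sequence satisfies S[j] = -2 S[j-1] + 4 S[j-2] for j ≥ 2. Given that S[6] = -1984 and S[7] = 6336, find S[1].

-1

Rearranging, S[j-2] = (S[j] + 2 S[j-1]) / 4.
S[5] = (6336 + 2(-1984)) / 4 = 2368/4 = 592
S[4] = (-1984 + 2(592)) / 4 = -800/4 = -200
S[3] = (592 + 2(-200)) / 4 = 192/4 = 48
S[2] = (-200 + 2(48)) / 4 = -104/4 = -26
S[1] = (48 + 2(-26)) / 4 = -4/4 = -1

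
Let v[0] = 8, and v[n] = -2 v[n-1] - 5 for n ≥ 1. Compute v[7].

-1239

v[1] = -2*8 - 5 = -21
v[2] = -2*(-21) - 5 = 37
v[3] = -2*37 - 5 = -79
v[4] = -2*(-79) - 5 = 153
v[5] = -2*153 - 5 = -311
v[6] = -2*(-311) - 5 = 617
v[7] = -2*617 - 5 = -1239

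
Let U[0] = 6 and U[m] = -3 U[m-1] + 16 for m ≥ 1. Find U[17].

-258280322

The fixed point is 16/(1 + 3) = 4, so U[m] - 4 = -3(U[m-1] - 4).
Hence U[m] = 2·(-3)^m + 4.
U[17] = 2·(-3)^{17} + 4 = 2·-129140163 + 4 = -258280322.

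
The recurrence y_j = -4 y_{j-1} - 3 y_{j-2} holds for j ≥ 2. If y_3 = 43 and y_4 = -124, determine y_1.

7

Rearranging, y_{j-2} = (y_j + 4 y_{j-1}) / -3.
y_2 = (-124 + 4*43) / -3 = 48/-3 = -16
y_1 = (43 + 4*(-16)) / -3 = -21/-3 = 7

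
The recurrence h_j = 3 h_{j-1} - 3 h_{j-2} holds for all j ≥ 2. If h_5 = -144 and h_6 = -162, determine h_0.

Rearranging, h_{j-2} = (h_j - 3 h_{j-1}) / -3.
h_4 = (-162 - 3·(-144)) / -3 = 270/-3 = -90
h_3 = (-144 - 3·(-90)) / -3 = 126/-3 = -42
h_2 = (-90 - 3·(-42)) / -3 = 36/-3 = -12
h_1 = (-42 - 3·(-12)) / -3 = -6/-3 = 2
h_0 = (-12 - 3·2) / -3 = -18/-3 = 6

6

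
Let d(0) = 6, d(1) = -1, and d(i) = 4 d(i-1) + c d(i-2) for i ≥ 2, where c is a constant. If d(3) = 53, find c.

3

d(2) = -4 + 6c
d(3) = -16 + 23c
So -16 + 23c = 53, giving c = 3.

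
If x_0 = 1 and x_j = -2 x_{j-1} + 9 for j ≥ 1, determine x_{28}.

-536870909

The fixed point is 9/(1 + 2) = 3, so x_j - 3 = -2(x_{j-1} - 3).
Hence x_j = -2·(-2)^j + 3.
x_{28} = -2·(-2)^{28} + 3 = -2·268435456 + 3 = -536870909.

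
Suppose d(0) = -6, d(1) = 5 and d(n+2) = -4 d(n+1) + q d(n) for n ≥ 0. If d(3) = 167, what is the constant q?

d(2) = -20 - 6q
d(3) = 80 + 29q
So 80 + 29q = 167, giving q = 3.

3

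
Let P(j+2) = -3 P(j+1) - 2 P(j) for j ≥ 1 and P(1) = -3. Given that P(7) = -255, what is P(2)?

7

Let P(2) = v.
P(3) = 6 - 3v
P(4) = -18 + 7v
P(5) = 42 - 15v
P(6) = -90 + 31v
P(7) = 186 - 63v
So 186 - 63v = -255, giving v = 7.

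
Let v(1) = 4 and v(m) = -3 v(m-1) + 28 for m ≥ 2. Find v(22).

The fixed point is 28/(1 + 3) = 7, so v(m) - 7 = -3(v(m-1) - 7).
Hence v(m) = -3·(-3)^{m-1} + 7.
v(22) = -3·(-3)^{21} + 7 = -3·-10460353203 + 7 = 31381059616.

31381059616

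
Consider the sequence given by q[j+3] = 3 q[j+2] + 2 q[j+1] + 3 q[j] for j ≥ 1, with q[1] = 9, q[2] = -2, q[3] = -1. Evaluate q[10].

38905

q[4] = 3·(-1) + 2·(-2) + 3·9 = 20
q[5] = 3·20 + 2·(-1) + 3·(-2) = 52
q[6] = 3·52 + 2·20 + 3·(-1) = 193
q[7] = 3·193 + 2·52 + 3·20 = 743
q[8] = 3·743 + 2·193 + 3·52 = 2771
q[9] = 3·2771 + 2·743 + 3·193 = 10378
q[10] = 3·10378 + 2·2771 + 3·743 = 38905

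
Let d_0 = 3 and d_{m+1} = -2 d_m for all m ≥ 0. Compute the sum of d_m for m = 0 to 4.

d_1 = -2*3 = -6
d_2 = -2*(-6) = 12
d_3 = -2*12 = -24
d_4 = -2*(-24) = 48
Sum = 3 + (-6) + 12 + (-24) + 48 = 33

33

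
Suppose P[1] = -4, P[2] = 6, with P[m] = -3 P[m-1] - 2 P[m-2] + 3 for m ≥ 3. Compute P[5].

-19

P[3] = -3(6) - 2(-4) + 3 = -7
P[4] = -3(-7) - 2(6) + 3 = 12
P[5] = -3(12) - 2(-7) + 3 = -19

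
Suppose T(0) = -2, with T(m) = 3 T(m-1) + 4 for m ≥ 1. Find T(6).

T(1) = 3*(-2) + 4 = -2
T(2) = 3*(-2) + 4 = -2
T(3) = 3*(-2) + 4 = -2
T(4) = 3*(-2) + 4 = -2
T(5) = 3*(-2) + 4 = -2
T(6) = 3*(-2) + 4 = -2

-2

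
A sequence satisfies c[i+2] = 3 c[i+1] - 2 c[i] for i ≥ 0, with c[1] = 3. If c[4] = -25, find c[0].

Let c[0] = z.
c[2] = 9 - 2z
c[3] = 21 - 6z
c[4] = 45 - 14z
So 45 - 14z = -25, giving z = 5.

5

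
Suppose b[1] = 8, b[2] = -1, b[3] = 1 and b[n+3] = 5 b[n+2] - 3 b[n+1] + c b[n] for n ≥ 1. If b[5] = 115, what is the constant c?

b[4] = 8 + 8c
b[5] = 37 + 39c
So 37 + 39c = 115, giving c = 2.

2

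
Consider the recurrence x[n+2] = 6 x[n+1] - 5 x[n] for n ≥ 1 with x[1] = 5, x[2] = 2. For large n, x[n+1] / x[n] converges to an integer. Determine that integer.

The characteristic equation is r^2 - 6r + 5 = 0, which factors as (r - 5)(r - 1) = 0.
So the roots are 5 and 1. Since |5| > |1| and the coefficient of 5^n is non-zero, the ratio tends to 5.

5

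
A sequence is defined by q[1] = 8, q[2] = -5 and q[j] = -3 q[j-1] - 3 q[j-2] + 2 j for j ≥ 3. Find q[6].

147

q[3] = -3·(-5) - 3·8 + 6 = -3
q[4] = -3·(-3) - 3·(-5) + 8 = 32
q[5] = -3·32 - 3·(-3) + 10 = -77
q[6] = -3·(-77) - 3·32 + 12 = 147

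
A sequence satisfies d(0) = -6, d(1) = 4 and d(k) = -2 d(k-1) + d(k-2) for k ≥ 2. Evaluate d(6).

d(2) = -2·4 + (-6) = -14
d(3) = -2·(-14) + 4 = 32
d(4) = -2·32 + (-14) = -78
d(5) = -2·(-78) + 32 = 188
d(6) = -2·188 + (-78) = -454

-454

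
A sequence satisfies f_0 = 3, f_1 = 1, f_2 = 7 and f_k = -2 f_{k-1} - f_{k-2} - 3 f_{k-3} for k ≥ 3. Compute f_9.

-1821

f_3 = -2(7) - 1 - 3(3) = -24
f_4 = -2(-24) - 7 - 3(1) = 38
f_5 = -2(38) - (-24) - 3(7) = -73
f_6 = -2(-73) - 38 - 3(-24) = 180
f_7 = -2(180) - (-73) - 3(38) = -401
f_8 = -2(-401) - 180 - 3(-73) = 841
f_9 = -2(841) - (-401) - 3(180) = -1821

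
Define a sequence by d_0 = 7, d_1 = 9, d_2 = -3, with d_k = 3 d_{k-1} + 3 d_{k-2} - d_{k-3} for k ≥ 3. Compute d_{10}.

d_3 = 3*(-3) + 3*9 - 7 = 11
d_4 = 3*11 + 3*(-3) - 9 = 15
d_5 = 3*15 + 3*11 - (-3) = 81
d_6 = 3*81 + 3*15 - 11 = 277
d_7 = 3*277 + 3*81 - 15 = 1059
d_8 = 3*1059 + 3*277 - 81 = 3927
d_9 = 3*3927 + 3*1059 - 277 = 14681
d_{10} = 3*14681 + 3*3927 - 1059 = 54765

54765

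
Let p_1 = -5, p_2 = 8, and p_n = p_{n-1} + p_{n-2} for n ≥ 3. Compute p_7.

p_3 = 8 + (-5) = 3
p_4 = 3 + 8 = 11
p_5 = 11 + 3 = 14
p_6 = 14 + 11 = 25
p_7 = 25 + 14 = 39

39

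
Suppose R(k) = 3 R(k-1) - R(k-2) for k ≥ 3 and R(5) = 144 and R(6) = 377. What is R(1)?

3

Rearranging, R(k-2) = -(R(k) - 3 R(k-1)).
R(4) = -(377 - 3·144) = 55
R(3) = -(144 - 3·55) = 21
R(2) = -(55 - 3·21) = 8
R(1) = -(21 - 3·8) = 3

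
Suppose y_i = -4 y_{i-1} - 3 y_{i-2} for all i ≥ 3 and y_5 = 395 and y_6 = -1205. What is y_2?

-5

Rearranging, y_{i-2} = (y_i + 4 y_{i-1}) / -3.
y_4 = (-1205 + 4*395) / -3 = 375/-3 = -125
y_3 = (395 + 4*(-125)) / -3 = -105/-3 = 35
y_2 = (-125 + 4*35) / -3 = 15/-3 = -5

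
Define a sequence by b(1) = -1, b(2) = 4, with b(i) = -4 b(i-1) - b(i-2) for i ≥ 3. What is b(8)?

10864

b(3) = -4*4 - (-1) = -15
b(4) = -4*(-15) - 4 = 56
b(5) = -4*56 - (-15) = -209
b(6) = -4*(-209) - 56 = 780
b(7) = -4*780 - (-209) = -2911
b(8) = -4*(-2911) - 780 = 10864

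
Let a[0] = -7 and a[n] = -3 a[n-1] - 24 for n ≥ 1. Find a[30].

-205891132094655

The fixed point is -24/(1 + 3) = -6, so a[n] + 6 = -3(a[n-1] + 6).
Hence a[n] = -1·(-3)^n - 6.
a[30] = -1·(-3)^{30} - 6 = -1·205891132094649 - 6 = -205891132094655.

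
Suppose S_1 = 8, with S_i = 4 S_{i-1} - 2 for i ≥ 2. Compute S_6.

S_2 = 4(8) - 2 = 30
S_3 = 4(30) - 2 = 118
S_4 = 4(118) - 2 = 470
S_5 = 4(470) - 2 = 1878
S_6 = 4(1878) - 2 = 7510

7510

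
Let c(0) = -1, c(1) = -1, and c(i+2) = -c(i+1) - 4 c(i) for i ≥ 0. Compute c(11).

-2209

c(2) = -(-1) - 4(-1) = 5
c(3) = -5 - 4(-1) = -1
c(4) = -(-1) - 4(5) = -19
c(5) = -(-19) - 4(-1) = 23
c(6) = -23 - 4(-19) = 53
c(7) = -53 - 4(23) = -145
c(8) = -(-145) - 4(53) = -67
c(9) = -(-67) - 4(-145) = 647
c(10) = -647 - 4(-67) = -379
c(11) = -(-379) - 4(647) = -2209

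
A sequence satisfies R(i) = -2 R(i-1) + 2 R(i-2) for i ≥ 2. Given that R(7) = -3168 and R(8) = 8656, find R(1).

Rearranging, R(i-2) = (R(i) + 2 R(i-1)) / 2.
R(6) = (8656 + 2*(-3168)) / 2 = 2320/2 = 1160
R(5) = (-3168 + 2*1160) / 2 = -848/2 = -424
R(4) = (1160 + 2*(-424)) / 2 = 312/2 = 156
R(3) = (-424 + 2*156) / 2 = -112/2 = -56
R(2) = (156 + 2*(-56)) / 2 = 44/2 = 22
R(1) = (-56 + 2*22) / 2 = -12/2 = -6

-6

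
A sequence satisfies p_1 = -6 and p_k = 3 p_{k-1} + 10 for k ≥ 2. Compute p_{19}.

The fixed point is 10/(1 - 3) = -5, so p_k + 5 = 3(p_{k-1} + 5).
Hence p_k = -1·3^{k-1} - 5.
p_{19} = -1·3^{18} - 5 = -1·387420489 - 5 = -387420494.

-387420494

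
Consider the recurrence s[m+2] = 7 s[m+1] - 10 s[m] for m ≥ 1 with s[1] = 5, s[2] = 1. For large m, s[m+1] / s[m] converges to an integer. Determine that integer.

The characteristic equation is r^2 - 7r + 10 = 0, which factors as (r - 5)(r - 2) = 0.
So the roots are 5 and 2. Since |5| > |2| and the coefficient of 5^m is non-zero, the ratio tends to 5.

5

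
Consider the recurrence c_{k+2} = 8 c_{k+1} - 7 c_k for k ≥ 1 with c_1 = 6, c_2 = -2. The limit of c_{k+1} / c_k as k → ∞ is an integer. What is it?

7

The characteristic equation is r^2 - 8r + 7 = 0, which factors as (r - 7)(r - 1) = 0.
So the roots are 7 and 1. Since |7| > |1| and the coefficient of 7^k is non-zero, the ratio tends to 7.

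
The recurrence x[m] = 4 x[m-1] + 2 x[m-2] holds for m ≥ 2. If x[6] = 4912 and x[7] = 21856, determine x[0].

-2

Rearranging, x[m-2] = (x[m] - 4 x[m-1]) / 2.
x[5] = (21856 - 4(4912)) / 2 = 2208/2 = 1104
x[4] = (4912 - 4(1104)) / 2 = 496/2 = 248
x[3] = (1104 - 4(248)) / 2 = 112/2 = 56
x[2] = (248 - 4(56)) / 2 = 24/2 = 12
x[1] = (56 - 4(12)) / 2 = 8/2 = 4
x[0] = (12 - 4(4)) / 2 = -4/2 = -2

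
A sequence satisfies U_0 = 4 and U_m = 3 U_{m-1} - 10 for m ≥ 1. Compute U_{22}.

The fixed point is -10/(1 - 3) = 5, so U_m - 5 = 3(U_{m-1} - 5).
Hence U_m = -1·3^m + 5.
U_{22} = -1·3^{22} + 5 = -1·31381059609 + 5 = -31381059604.

-31381059604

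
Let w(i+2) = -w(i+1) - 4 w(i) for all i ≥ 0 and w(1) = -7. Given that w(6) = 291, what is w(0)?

-3

Let w(0) = v.
w(2) = 7 - 4v
w(3) = 21 + 4v
w(4) = -49 + 12v
w(5) = -35 - 28v
w(6) = 231 - 20v
So 231 - 20v = 291, giving v = -3.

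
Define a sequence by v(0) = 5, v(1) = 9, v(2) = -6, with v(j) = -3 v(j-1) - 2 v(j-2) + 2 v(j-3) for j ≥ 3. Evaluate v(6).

v(3) = -3·(-6) - 2·9 + 2·5 = 10
v(4) = -3·10 - 2·(-6) + 2·9 = 0
v(5) = -3·0 - 2·10 + 2·(-6) = -32
v(6) = -3·(-32) - 2·0 + 2·10 = 116

116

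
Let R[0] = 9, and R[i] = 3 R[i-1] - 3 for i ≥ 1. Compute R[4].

609

R[1] = 3(9) - 3 = 24
R[2] = 3(24) - 3 = 69
R[3] = 3(69) - 3 = 204
R[4] = 3(204) - 3 = 609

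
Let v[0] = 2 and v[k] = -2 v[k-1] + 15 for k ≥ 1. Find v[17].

393221

The fixed point is 15/(1 + 2) = 5, so v[k] - 5 = -2(v[k-1] - 5).
Hence v[k] = -3·(-2)^k + 5.
v[17] = -3·(-2)^{17} + 5 = -3·-131072 + 5 = 393221.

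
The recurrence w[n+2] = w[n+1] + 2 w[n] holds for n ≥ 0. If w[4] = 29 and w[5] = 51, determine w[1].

Rearranging, w[n-2] = (w[n] - w[n-1]) / 2.
w[3] = (51 - 29) / 2 = 22/2 = 11
w[2] = (29 - 11) / 2 = 18/2 = 9
w[1] = (11 - 9) / 2 = 2/2 = 1

1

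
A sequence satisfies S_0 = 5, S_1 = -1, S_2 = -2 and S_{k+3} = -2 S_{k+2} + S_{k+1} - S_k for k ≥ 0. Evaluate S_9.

S_3 = -2·(-2) + (-1) - 5 = -2
S_4 = -2·(-2) + (-2) - (-1) = 3
S_5 = -2·3 + (-2) - (-2) = -6
S_6 = -2·(-6) + 3 - (-2) = 17
S_7 = -2·17 + (-6) - 3 = -43
S_8 = -2·(-43) + 17 - (-6) = 109
S_9 = -2·109 + (-43) - 17 = -278

-278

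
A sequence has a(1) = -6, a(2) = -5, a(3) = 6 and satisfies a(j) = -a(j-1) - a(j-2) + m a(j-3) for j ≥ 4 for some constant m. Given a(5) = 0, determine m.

a(4) = -1 - 6m
a(5) = -5 + m
So -5 + m = 0, giving m = 5.

5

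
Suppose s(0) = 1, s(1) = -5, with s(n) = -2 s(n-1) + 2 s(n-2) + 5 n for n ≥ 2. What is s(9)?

-19677

s(2) = -2·(-5) + 2·1 + 10 = 22
s(3) = -2·22 + 2·(-5) + 15 = -39
s(4) = -2·(-39) + 2·22 + 20 = 142
s(5) = -2·142 + 2·(-39) + 25 = -337
s(6) = -2·(-337) + 2·142 + 30 = 988
s(7) = -2·988 + 2·(-337) + 35 = -2615
s(8) = -2·(-2615) + 2·988 + 40 = 7246
s(9) = -2·7246 + 2·(-2615) + 45 = -19677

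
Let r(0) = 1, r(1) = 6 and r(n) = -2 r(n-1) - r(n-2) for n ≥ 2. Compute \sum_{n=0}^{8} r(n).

-27

r(2) = -2*6 - 1 = -13
r(3) = -2*(-13) - 6 = 20
r(4) = -2*20 - (-13) = -27
r(5) = -2*(-27) - 20 = 34
r(6) = -2*34 - (-27) = -41
r(7) = -2*(-41) - 34 = 48
r(8) = -2*48 - (-41) = -55
Sum = 1 + 6 + (-13) + 20 + (-27) + 34 + (-41) + 48 + (-55) = -27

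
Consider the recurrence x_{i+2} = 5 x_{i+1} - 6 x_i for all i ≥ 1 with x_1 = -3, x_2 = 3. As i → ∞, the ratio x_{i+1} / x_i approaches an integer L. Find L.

The characteristic equation is r^2 - 5r + 6 = 0, which factors as (r - 3)(r - 2) = 0.
So the roots are 3 and 2. Since |3| > |2| and the coefficient of 3^i is non-zero, the ratio tends to 3.

3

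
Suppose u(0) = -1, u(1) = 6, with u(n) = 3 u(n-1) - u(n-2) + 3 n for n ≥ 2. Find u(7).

u(2) = 3*6 - (-1) + 6 = 25
u(3) = 3*25 - 6 + 9 = 78
u(4) = 3*78 - 25 + 12 = 221
u(5) = 3*221 - 78 + 15 = 600
u(6) = 3*600 - 221 + 18 = 1597
u(7) = 3*1597 - 600 + 21 = 4212

4212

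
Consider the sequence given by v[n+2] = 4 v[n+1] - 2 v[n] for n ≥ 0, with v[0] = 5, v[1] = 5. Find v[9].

46160

v[2] = 4(5) - 2(5) = 10
v[3] = 4(10) - 2(5) = 30
v[4] = 4(30) - 2(10) = 100
v[5] = 4(100) - 2(30) = 340
v[6] = 4(340) - 2(100) = 1160
v[7] = 4(1160) - 2(340) = 3960
v[8] = 4(3960) - 2(1160) = 13520
v[9] = 4(13520) - 2(3960) = 46160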